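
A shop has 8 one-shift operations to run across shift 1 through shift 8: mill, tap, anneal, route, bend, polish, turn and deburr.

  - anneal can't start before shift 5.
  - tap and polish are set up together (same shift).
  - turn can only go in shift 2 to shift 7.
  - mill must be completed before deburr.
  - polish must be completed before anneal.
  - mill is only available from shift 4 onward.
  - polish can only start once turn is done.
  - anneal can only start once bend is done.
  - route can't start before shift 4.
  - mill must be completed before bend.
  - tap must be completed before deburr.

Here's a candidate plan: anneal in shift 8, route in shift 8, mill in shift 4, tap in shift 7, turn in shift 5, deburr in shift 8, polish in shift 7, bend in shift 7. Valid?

Yes

polish can only start once turn is done — holds.
polish must be completed before anneal — holds.
anneal can't start before shift 5 — holds.
mill must be completed before bend — holds.
anneal can only start once bend is done — holds.
tap and polish are set up together (same shift) — holds.
tap must be completed before deburr — holds.
mill is only available from shift 4 onward — holds.
turn can only go in shift 2 to shift 7 — holds.
mill must be completed before deburr — holds.
route can't start before shift 4 — holds.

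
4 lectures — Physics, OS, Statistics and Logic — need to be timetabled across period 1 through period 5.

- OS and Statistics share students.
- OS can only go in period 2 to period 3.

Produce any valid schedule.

Logic -> period 1; Physics -> period 1; Statistics -> period 1; OS -> period 2

Checking: OS(period 2) != Statistics(period 1); OS=period 2 in [period 2,period 3].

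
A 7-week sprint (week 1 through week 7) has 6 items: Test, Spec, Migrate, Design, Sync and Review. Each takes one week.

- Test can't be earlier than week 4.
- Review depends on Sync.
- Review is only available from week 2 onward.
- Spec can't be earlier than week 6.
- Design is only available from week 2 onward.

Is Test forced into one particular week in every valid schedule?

Test can be week 4 (e.g. Design in week 2, Test in week 4, Spec in week 6, Sync in week 1, Review in week 2, Migrate in week 1) or week 5 (e.g. Review in week 2, Design in week 2, Sync in week 1, Spec in week 6, Migrate in week 1, Test in week 5).

No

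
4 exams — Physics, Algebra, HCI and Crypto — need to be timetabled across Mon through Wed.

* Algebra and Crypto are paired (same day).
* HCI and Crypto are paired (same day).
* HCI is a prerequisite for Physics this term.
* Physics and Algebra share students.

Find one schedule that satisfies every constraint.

HCI -> Mon, Algebra -> Mon, Physics -> Tue, Crypto -> Mon

Checking: HCI(Mon) before Physics(Tue); Physics(Tue) != Algebra(Mon); Algebra = Crypto = Mon; HCI = Crypto = Mon.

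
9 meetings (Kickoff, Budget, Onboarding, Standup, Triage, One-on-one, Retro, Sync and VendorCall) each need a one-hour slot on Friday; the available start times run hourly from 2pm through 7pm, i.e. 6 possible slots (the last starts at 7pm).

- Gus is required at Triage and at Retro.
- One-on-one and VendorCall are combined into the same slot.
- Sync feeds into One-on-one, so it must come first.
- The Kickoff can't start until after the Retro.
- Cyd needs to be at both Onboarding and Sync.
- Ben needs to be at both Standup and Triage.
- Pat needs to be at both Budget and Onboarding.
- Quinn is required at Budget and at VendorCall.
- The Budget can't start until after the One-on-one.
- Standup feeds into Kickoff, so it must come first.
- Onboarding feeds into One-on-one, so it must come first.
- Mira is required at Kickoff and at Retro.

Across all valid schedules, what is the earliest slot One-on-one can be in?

4pm

Precedence pushes One-on-one to at least 3pm; downstream work caps One-on-one at 6pm.
One-on-one at 4pm is achievable: One-on-one -> 4pm; Sync -> 3pm; Standup -> 2pm; Triage -> 3pm; VendorCall -> 4pm; Budget -> 5pm; Onboarding -> 2pm; Retro -> 2pm; Kickoff -> 3pm.
Nothing earlier works — the conflict constraints rule out every slot before 4pm.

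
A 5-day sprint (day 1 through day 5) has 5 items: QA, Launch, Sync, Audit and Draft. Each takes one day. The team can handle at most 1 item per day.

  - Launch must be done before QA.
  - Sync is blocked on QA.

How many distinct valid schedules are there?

Splitting on QA: it can be day 2 (6), day 3 (8), day 4 (6). Listing each branch's schedules as (Launch, Sync, Audit, Draft) by day number:
QA=day 2: (1,3,4,5) (1,3,5,4) (1,4,3,5) (1,4,5,3) (1,5,3,4) (1,5,4,3) — 6.
QA=day 3: (1,4,2,5) (1,4,5,2) (1,5,2,4) (1,5,4,2) (2,4,1,5) (2,4,5,1) (2,5,1,4) (2,5,4,1) — 8.
QA=day 4: (1,5,2,3) (1,5,3,2) (2,5,1,3) (2,5,3,1) (3,5,1,2) (3,5,2,1) — 6.
Summing: 6 + 8 + 6 = 20.

20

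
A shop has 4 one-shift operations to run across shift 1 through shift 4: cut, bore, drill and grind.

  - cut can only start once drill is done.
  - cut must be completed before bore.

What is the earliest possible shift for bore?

shift 3

Precedence pushes bore to at least shift 3.
bore at shift 3 is achievable: cut -> shift 2, drill -> shift 1, bore -> shift 3, grind -> shift 1.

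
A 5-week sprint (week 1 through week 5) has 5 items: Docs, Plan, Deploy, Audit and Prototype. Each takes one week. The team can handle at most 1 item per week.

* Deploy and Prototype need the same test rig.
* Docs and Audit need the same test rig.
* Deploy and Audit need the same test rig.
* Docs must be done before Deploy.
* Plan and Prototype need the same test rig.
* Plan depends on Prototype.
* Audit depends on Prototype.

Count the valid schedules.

Splitting on Docs: it can be week 1 (8), week 2 (6), week 3 (4), week 4 (2). Listing each branch's schedules as (Plan, Deploy, Audit, Prototype) by week number:
Docs=week 1: (3,4,5,2) (3,5,4,2) (4,2,5,3) (4,3,5,2) (4,5,3,2) (5,2,4,3) (5,3,4,2) (5,4,3,2) — 8.
Docs=week 2: (3,4,5,1) (3,5,4,1) (4,3,5,1) (4,5,3,1) (5,3,4,1) (5,4,3,1) — 6.
Docs=week 3: (2,4,5,1) (2,5,4,1) (4,5,2,1) (5,4,2,1) — 4.
Docs=week 4: (2,5,3,1) (3,5,2,1) — 2.
Summing: 8 + 6 + 4 + 2 = 20.

20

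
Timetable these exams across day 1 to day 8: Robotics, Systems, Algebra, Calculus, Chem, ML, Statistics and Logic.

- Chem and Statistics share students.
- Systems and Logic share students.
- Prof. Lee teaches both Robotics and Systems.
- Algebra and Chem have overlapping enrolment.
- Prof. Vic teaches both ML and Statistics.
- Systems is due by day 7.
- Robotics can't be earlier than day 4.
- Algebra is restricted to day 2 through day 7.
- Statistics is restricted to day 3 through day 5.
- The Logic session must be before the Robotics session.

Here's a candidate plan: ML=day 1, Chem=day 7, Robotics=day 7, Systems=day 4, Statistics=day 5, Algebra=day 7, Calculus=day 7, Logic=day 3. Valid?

No. Algebra and Chem have overlapping enrolment is not satisfied.

Robotics can't be earlier than day 4 — holds.
Algebra is restricted to day 2 through day 7 — holds.
Prof. Vic teaches both ML and Statistics — holds.
The Logic session must be before the Robotics session — holds.
Systems and Logic share students — holds.
Prof. Lee teaches both Robotics and Systems — holds.
Algebra and Chem have overlapping enrolment — violated.
Statistics is restricted to day 3 through day 5 — holds.
Systems is due by day 7 — holds.
Chem and Statistics share students — holds.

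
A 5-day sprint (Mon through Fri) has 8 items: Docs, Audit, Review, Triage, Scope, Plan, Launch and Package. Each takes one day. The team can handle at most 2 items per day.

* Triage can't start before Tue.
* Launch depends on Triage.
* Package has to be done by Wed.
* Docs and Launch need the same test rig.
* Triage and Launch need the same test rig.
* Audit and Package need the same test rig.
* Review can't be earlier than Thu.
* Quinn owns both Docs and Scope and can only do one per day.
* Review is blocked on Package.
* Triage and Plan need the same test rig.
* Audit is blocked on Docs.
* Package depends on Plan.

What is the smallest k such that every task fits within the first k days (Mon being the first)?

4

The precedence chain requires at least 3 distinct days.
With at most 2 per day and 8 tasks, at least 4 days are needed.
Review can't be placed before Thu — that is day 4 counting from Mon — so the schedule must run through at least 4 days.
4 works (last occupied day: Thu): for example Review=Thu, Triage=Tue, Docs=Mon, Plan=Mon, Launch=Wed, Package=Tue, Scope=Thu, Audit=Wed.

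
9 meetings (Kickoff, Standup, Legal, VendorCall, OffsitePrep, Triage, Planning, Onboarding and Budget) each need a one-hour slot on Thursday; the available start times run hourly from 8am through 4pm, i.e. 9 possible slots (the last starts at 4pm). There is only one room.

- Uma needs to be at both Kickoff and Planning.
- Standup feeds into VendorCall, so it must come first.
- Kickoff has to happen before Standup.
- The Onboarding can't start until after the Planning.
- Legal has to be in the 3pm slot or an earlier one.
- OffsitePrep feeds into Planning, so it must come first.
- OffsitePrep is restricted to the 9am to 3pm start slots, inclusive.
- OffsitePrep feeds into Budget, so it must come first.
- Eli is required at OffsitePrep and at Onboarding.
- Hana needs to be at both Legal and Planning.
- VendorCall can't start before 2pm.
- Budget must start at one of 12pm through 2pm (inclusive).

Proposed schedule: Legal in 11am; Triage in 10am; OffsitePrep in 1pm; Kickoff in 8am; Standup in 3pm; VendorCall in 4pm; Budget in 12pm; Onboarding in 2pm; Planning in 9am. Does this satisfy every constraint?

No — it violates: OffsitePrep feeds into Planning, so it must come first

Eli is required at OffsitePrep and at Onboarding — holds.
The Onboarding can't start until after the Planning — holds.
There is only one room — holds.
Kickoff has to happen before Standup — holds.
OffsitePrep feeds into Planning, so it must come first — violated.
OffsitePrep feeds into Budget, so it must come first — violated.
Hana needs to be at both Legal and Planning — holds.
Standup feeds into VendorCall, so it must come first — holds.
Uma needs to be at both Kickoff and Planning — holds.
VendorCall can't start before 2pm — holds.
OffsitePrep is restricted to the 9am to 3pm start slots, inclusive — holds.
Legal has to be in the 3pm slot or an earlier one — holds.
Budget must start at one of 12pm through 2pm (inclusive) — holds.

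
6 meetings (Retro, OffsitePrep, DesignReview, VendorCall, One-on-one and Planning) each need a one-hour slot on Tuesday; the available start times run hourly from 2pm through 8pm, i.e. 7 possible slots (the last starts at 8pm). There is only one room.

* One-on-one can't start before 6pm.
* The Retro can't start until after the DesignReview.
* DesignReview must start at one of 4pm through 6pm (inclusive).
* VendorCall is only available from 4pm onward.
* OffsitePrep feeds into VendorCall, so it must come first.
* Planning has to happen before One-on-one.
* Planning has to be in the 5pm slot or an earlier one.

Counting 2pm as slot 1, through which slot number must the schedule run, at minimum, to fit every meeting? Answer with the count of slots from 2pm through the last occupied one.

6

The precedence chain requires at least 2 distinct slots.
With at most 1 per slot and 6 meetings, at least 6 slots are needed.
One-on-one can't be placed before 6pm — that is slot 5 counting from 2pm — so the schedule must run through at least 5 slots.
6 works (last occupied slot: 7pm): for example VendorCall in 5pm, DesignReview in 4pm, OffsitePrep in 3pm, Retro in 7pm, One-on-one in 6pm, Planning in 2pm.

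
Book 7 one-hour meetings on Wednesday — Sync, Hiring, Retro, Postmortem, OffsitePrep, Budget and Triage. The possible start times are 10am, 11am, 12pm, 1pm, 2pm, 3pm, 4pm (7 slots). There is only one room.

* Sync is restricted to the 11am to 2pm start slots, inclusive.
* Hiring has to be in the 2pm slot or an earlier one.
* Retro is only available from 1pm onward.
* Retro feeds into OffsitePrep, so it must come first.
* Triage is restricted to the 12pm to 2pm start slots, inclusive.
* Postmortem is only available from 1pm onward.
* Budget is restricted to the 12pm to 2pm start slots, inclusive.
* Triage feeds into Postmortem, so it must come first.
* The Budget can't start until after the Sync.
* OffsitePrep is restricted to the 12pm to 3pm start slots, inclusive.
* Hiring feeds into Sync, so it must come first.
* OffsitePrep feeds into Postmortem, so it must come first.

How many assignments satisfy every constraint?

4

Enumerating: Hiring -> 10am; Triage -> 1pm; Sync -> 11am; Retro -> 2pm; Postmortem -> 4pm; Budget -> 12pm; OffsitePrep -> 3pm | Hiring in 10am; OffsitePrep in 3pm; Retro in 1pm; Postmortem in 4pm; Sync in 11am; Triage in 2pm; Budget in 12pm | Budget -> 1pm; Retro -> 2pm; OffsitePrep -> 3pm; Hiring -> 10am; Triage -> 12pm; Sync -> 11am; Postmortem -> 4pm | OffsitePrep -> 3pm; Budget -> 2pm; Triage -> 12pm; Postmortem -> 4pm; Sync -> 11am; Hiring -> 10am; Retro -> 1pm.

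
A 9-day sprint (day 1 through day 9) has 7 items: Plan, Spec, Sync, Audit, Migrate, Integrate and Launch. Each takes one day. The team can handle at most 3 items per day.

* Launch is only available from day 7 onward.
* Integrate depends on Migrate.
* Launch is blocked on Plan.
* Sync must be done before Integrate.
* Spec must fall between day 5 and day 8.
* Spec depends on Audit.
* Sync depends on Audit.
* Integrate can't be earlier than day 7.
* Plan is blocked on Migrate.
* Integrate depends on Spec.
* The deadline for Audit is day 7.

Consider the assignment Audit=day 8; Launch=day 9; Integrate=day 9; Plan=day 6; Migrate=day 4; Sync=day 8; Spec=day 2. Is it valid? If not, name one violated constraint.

No — it violates: Spec depends on Audit

Integrate depends on Migrate — holds.
Launch is blocked on Plan — holds.
Spec must fall between day 5 and day 8 — violated.
Spec depends on Audit — violated.
The team can handle at most 3 items per day — holds.
Sync must be done before Integrate — holds.
Launch is only available from day 7 onward — holds.
Integrate can't be earlier than day 7 — holds.
Integrate depends on Spec — holds.
Sync depends on Audit — violated.
Plan is blocked on Migrate — holds.
The deadline for Audit is day 7 — violated.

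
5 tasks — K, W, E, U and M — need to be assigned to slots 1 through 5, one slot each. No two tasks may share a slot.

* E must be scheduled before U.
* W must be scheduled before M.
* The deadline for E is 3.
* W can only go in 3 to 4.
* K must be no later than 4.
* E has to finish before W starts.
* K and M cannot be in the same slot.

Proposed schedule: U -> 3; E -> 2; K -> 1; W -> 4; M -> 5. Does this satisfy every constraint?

Yes, all constraints hold

E has to finish before W starts — holds.
W can only go in 3 to 4 — holds.
K must be no later than 4 — holds.
The deadline for E is 3 — holds.
No two tasks may share a slot — holds.
K and M cannot be in the same slot — holds.
W must be scheduled before M — holds.
E must be scheduled before U — holds.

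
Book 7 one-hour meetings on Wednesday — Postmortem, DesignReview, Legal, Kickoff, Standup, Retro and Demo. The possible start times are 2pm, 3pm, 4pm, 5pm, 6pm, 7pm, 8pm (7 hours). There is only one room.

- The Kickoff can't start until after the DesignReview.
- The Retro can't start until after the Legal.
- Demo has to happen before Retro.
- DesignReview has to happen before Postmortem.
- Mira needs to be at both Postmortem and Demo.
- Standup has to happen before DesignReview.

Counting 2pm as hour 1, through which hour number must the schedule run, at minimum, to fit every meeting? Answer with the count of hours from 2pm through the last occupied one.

The precedence chain requires at least 3 distinct hours.
With at most 1 per hour and 7 meetings, at least 7 hours are needed.
7 works (last occupied hour: 8pm): for example Retro in 6pm, Kickoff in 8pm, Standup in 2pm, DesignReview in 3pm, Postmortem in 7pm, Demo in 5pm, Legal in 4pm.

7 hours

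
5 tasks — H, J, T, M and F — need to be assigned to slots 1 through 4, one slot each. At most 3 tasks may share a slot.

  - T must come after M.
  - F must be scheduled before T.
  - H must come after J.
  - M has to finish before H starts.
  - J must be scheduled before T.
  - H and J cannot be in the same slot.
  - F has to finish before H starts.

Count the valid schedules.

56

Splitting on H: it can be 2 (3), 3 (17), 4 (36). Listing each branch's schedules as (J, T, M, F):
H=2: (1,2,1,1) (1,3,1,1) (1,4,1,1) — 3.
H=3: (1,2,1,1) (1,3,1,1) (1,3,1,2) (1,3,2,1) (1,3,2,2) (1,4,1,1) (1,4,1,2) (1,4,2,1) (1,4,2,2) (2,3,1,1) (2,3,1,2) (2,3,2,1) (2,3,2,2) (2,4,1,1) (2,4,1,2) (2,4,2,1) (2,4,2,2) — 17.
H=4: (1,2,1,1) (1,3,1,1) (1,3,1,2) (1,3,2,1) (1,3,2,2) (1,4,1,1) (1,4,1,2) (1,4,1,3) (1,4,2,1) (1,4,2,2) (1,4,2,3) (1,4,3,1) (1,4,3,2) (1,4,3,3) (2,3,1,1) (2,3,1,2) (2,3,2,1) (2,3,2,2) (2,4,1,1) (2,4,1,2) (2,4,1,3) (2,4,2,1) (2,4,2,2) (2,4,2,3) (2,4,3,1) (2,4,3,2) (2,4,3,3) (3,4,1,1) (3,4,1,2) (3,4,1,3) (3,4,2,1) (3,4,2,2) (3,4,2,3) (3,4,3,1) (3,4,3,2) (3,4,3,3) — 36.
Summing: 3 + 17 + 36 = 56.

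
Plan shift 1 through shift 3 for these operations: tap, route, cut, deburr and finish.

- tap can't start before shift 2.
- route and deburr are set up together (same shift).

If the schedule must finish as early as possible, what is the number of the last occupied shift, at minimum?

2

tap can't be placed before shift 2, so the schedule must run through at least shift 2.
2 works (last occupied shift: shift 2): for example route=shift 1, tap=shift 2, finish=shift 1, deburr=shift 1, cut=shift 1.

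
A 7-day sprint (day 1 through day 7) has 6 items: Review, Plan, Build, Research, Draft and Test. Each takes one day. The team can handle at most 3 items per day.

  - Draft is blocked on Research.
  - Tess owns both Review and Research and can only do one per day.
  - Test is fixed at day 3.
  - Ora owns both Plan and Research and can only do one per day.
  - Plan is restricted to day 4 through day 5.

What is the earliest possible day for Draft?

Precedence pushes Draft to at least day 2.
Draft at day 2 is achievable: Research in day 1; Build in day 1; Test in day 3; Review in day 2; Draft in day 2; Plan in day 4.

day 2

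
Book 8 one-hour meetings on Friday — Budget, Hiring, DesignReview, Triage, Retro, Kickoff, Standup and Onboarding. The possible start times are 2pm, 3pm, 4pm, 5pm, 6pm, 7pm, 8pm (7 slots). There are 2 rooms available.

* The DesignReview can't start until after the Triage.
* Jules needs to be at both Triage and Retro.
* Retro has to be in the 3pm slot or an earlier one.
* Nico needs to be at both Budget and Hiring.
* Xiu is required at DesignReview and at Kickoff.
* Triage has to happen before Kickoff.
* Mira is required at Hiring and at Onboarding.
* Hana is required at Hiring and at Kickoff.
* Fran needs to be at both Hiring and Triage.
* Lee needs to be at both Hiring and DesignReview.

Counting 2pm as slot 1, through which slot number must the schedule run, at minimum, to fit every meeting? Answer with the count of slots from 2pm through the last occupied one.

The precedence chain requires at least 2 distinct slots.
With at most 2 per slot and 8 meetings, at least 4 slots are needed.
4 works (last occupied slot: 5pm): for example Onboarding=5pm; Budget=3pm; Hiring=2pm; Kickoff=5pm; Triage=3pm; DesignReview=4pm; Retro=2pm; Standup=4pm.

4 slots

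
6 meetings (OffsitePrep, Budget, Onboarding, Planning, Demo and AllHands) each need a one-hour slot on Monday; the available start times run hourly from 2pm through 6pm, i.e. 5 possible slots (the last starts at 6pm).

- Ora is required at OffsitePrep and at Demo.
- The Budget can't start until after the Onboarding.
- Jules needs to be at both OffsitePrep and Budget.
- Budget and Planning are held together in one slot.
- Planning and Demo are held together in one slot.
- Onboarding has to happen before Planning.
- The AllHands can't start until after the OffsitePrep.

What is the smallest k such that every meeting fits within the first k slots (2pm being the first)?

2 slots

The precedence chain requires at least 2 distinct slots.
2 works (last occupied slot: 3pm): for example Planning=3pm, Onboarding=2pm, OffsitePrep=2pm, Demo=3pm, Budget=3pm, AllHands=3pm.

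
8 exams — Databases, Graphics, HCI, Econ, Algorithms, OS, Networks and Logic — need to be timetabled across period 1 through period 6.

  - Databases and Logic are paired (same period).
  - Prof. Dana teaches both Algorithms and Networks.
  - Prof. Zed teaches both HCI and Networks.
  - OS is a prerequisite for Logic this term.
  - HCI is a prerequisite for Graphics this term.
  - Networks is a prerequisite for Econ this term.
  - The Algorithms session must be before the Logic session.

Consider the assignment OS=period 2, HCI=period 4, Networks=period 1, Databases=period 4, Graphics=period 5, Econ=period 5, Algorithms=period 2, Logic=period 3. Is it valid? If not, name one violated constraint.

Invalid. Databases and Logic are paired (same period).

Databases and Logic are paired (same period) — violated.
The Algorithms session must be before the Logic session — holds.
OS is a prerequisite for Logic this term — holds.
HCI is a prerequisite for Graphics this term — holds.
Networks is a prerequisite for Econ this term — holds.
Prof. Zed teaches both HCI and Networks — holds.
Prof. Dana teaches both Algorithms and Networks — holds.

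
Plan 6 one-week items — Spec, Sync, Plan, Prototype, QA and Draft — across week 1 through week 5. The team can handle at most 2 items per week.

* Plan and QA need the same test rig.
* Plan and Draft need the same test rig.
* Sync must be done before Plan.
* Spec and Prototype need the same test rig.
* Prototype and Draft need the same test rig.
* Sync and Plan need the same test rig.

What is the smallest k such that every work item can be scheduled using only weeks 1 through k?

The precedence chain requires at least 2 distinct weeks.
With at most 2 per week and 6 work items, at least 3 weeks are needed.
3 works (last occupied week: week 3): for example Draft in week 3, Prototype in week 2, QA in week 3, Spec in week 1, Plan in week 2, Sync in week 1.

3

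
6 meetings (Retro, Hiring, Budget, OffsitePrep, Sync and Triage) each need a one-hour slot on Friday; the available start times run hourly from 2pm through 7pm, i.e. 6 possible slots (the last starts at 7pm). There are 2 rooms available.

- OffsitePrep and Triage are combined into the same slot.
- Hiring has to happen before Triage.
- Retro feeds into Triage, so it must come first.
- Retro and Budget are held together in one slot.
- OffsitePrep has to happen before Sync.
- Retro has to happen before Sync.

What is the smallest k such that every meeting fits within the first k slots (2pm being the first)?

The precedence chain requires at least 3 distinct slots.
With at most 2 per slot and 6 meetings, at least 3 slots are needed.
Could 3 slots be enough, i.e. nothing placed later than 4pm? No: Triage must come after Retro (at 2pm or later) → {3pm, 4pm}; Retro must come before Triage (at 4pm or earlier) → {2pm, 3pm}; Sync must come after Retro (at 2pm or later) → {3pm, 4pm}; OffsitePrep must come before Sync (at 4pm or earlier) → {2pm, 3pm}; Hiring must come before Triage (at 4pm or earlier) → {2pm, 3pm}; OffsitePrep must be in the same slot as Triage (in {3pm, 4pm}) → {3pm}; Triage must be in the same slot as OffsitePrep (in {3pm}) → {3pm}; Budget must be in the same slot as Retro (in {2pm, 3pm}) → {2pm, 3pm}; Retro can't use 3pm, already full with OffsitePrep and Triage (limit 2) → {2pm}; Hiring can't use 3pm, already full with OffsitePrep and Triage (limit 2) → {2pm}; Budget can't use 3pm, already full with OffsitePrep and Triage (limit 2) → {2pm}; that puts Retro, Hiring and Budget all in 2pm — more than 2 per slot.
So 3 slots is not enough.
4 works (last occupied slot: 5pm): for example Hiring=3pm; Budget=2pm; Triage=4pm; OffsitePrep=4pm; Sync=5pm; Retro=2pm.

4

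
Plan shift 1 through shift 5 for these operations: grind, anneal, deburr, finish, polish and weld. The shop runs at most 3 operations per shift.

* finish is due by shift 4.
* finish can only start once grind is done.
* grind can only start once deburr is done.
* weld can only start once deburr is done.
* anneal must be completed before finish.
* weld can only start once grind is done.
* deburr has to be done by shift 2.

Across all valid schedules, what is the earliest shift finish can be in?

shift 3

Precedence pushes finish to at least shift 3; finish's own window allows nothing later than shift 4.
finish at shift 3 is achievable: grind -> shift 2, weld -> shift 3, deburr -> shift 1, anneal -> shift 1, finish -> shift 3, polish -> shift 1.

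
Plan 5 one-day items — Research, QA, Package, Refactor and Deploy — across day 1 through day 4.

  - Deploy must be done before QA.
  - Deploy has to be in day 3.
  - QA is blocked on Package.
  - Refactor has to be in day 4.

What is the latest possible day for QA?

Precedence pushes QA to at least day 4.
QA at day 4 is achievable: QA=day 4, Refactor=day 4, Research=day 1, Package=day 1, Deploy=day 3.

day 4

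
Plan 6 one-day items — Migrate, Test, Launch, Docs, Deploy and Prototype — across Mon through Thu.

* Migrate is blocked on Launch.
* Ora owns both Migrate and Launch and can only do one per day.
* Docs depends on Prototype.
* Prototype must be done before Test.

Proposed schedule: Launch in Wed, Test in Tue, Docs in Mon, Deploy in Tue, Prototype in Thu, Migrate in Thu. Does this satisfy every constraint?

Invalid. Docs depends on Prototype.

Migrate is blocked on Launch — holds.
Ora owns both Migrate and Launch and can only do one per day — holds.
Prototype must be done before Test — violated.
Docs depends on Prototype — violated.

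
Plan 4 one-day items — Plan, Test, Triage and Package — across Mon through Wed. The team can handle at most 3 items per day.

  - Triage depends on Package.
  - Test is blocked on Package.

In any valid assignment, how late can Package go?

Tue

Downstream work caps Package at Tue.
Package at Tue is achievable: Package in Tue, Test in Wed, Plan in Mon, Triage in Wed.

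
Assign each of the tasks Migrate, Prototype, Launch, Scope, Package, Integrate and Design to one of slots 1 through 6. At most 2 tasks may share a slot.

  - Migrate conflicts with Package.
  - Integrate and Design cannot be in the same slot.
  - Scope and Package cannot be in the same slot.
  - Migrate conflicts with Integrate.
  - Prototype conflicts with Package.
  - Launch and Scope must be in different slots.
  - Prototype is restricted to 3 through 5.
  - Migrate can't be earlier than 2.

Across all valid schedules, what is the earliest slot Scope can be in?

1

Scope at 1 is achievable: Migrate in 2; Package in 4; Prototype in 3; Design in 3; Scope in 1; Integrate in 1; Launch in 2.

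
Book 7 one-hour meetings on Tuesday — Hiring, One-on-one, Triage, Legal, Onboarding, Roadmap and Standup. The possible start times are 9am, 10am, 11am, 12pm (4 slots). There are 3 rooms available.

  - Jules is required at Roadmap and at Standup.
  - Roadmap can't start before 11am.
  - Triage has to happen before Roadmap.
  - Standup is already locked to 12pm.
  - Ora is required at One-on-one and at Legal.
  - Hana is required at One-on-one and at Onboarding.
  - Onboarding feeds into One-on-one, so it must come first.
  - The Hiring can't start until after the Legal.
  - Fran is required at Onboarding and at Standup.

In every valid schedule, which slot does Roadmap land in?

11am

Roadmap's window is 11am–12pm.
Standup is fixed at 12pm, and Roadmap can't share a slot with Standup.
So Roadmap must be 11am.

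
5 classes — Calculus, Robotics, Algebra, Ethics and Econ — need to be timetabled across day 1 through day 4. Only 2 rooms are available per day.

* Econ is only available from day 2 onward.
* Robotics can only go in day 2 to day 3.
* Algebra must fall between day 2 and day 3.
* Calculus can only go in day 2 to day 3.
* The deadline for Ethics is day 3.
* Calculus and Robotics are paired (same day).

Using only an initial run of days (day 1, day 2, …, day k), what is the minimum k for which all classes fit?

With at most 2 per day and 5 classes, at least 3 days are needed.
Calculus can't be placed before day 2, so the schedule must run through at least day 2.
3 works (last occupied day: day 3): for example Algebra=day 3; Robotics=day 2; Econ=day 3; Ethics=day 1; Calculus=day 2.

3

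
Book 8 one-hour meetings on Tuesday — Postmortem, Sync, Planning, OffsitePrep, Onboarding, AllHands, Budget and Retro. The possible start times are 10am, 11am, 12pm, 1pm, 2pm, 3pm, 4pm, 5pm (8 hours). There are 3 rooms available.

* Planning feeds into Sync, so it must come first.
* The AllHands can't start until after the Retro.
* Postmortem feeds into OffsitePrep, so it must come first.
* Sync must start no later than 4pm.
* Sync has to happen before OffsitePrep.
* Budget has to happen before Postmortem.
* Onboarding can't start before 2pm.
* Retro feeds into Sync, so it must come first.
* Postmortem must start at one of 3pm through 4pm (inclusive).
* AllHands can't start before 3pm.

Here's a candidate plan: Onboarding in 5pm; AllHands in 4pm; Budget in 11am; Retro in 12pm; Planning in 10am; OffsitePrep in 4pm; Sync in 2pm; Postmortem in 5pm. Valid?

Invalid. Postmortem feeds into OffsitePrep, so it must come first.

Planning feeds into Sync, so it must come first — holds.
Onboarding can't start before 2pm — holds.
Sync has to happen before OffsitePrep — holds.
Postmortem feeds into OffsitePrep, so it must come first — violated.
AllHands can't start before 3pm — holds.
Postmortem must start at one of 3pm through 4pm (inclusive) — violated.
The AllHands can't start until after the Retro — holds.
Sync must start no later than 4pm — holds.
Retro feeds into Sync, so it must come first — holds.
Budget has to happen before Postmortem — holds.
There are 3 rooms available — holds.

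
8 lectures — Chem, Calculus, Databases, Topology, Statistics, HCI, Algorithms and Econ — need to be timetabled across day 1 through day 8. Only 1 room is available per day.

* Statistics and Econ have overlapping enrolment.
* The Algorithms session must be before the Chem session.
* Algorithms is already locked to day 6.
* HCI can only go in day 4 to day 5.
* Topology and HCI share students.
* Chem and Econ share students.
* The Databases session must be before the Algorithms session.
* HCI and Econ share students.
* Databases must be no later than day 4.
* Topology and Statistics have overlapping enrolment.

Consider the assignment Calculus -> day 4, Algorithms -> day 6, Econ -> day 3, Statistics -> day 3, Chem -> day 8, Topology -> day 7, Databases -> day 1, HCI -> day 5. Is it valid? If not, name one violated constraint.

No — it violates: Statistics and Econ have overlapping enrolment

Only 1 room is available per day — violated.
Algorithms is already locked to day 6 — holds.
Chem and Econ share students — holds.
Statistics and Econ have overlapping enrolment — violated.
The Databases session must be before the Algorithms session — holds.
Databases must be no later than day 4 — holds.
HCI and Econ share students — holds.
HCI can only go in day 4 to day 5 — holds.
The Algorithms session must be before the Chem session — holds.
Topology and HCI share students — holds.
Topology and Statistics have overlapping enrolment — holds.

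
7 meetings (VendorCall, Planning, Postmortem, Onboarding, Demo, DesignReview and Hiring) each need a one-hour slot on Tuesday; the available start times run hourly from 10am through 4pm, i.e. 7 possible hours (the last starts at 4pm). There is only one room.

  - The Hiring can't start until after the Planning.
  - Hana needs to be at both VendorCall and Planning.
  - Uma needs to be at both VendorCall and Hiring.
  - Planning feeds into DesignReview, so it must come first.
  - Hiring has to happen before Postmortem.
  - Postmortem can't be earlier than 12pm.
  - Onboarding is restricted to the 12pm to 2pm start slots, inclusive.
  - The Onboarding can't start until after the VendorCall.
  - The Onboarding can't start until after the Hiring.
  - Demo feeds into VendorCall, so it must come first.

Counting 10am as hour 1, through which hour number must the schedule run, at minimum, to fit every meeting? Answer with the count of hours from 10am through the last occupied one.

The precedence chain requires at least 3 distinct hours.
With at most 1 per hour and 7 meetings, at least 7 hours are needed.
7 works (last occupied hour: 4pm): for example Hiring -> 11am; Demo -> 12pm; DesignReview -> 4pm; Planning -> 10am; VendorCall -> 1pm; Postmortem -> 3pm; Onboarding -> 2pm.

7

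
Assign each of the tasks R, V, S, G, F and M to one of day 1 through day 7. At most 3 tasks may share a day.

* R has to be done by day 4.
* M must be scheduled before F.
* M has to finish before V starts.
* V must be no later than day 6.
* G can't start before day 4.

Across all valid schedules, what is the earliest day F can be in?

day 2

Precedence pushes F to at least day 2.
F at day 2 is achievable: F=day 2; S=day 1; G=day 4; R=day 1; V=day 2; M=day 1.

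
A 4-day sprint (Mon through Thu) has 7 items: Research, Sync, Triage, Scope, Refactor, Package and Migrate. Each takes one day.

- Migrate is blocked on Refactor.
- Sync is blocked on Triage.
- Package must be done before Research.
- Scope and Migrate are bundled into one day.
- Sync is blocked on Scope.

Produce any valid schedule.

Package in Mon; Triage in Mon; Refactor in Mon; Scope in Tue; Sync in Wed; Migrate in Tue; Research in Tue

Checking: Scope(Tue) before Sync(Wed); Triage(Mon) before Sync(Wed); Refactor(Mon) before Migrate(Tue); Package(Mon) before Research(Tue); Scope = Migrate = Tue.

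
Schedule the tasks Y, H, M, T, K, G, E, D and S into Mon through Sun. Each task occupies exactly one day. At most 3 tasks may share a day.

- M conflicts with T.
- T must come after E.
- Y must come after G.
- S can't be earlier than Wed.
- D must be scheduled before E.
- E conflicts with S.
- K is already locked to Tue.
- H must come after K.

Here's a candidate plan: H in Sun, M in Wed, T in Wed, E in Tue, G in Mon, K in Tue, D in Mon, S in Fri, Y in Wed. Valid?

No — it violates: M conflicts with T

Y must come after G — holds.
D must be scheduled before E — holds.
M conflicts with T — violated.
H must come after K — holds.
At most 3 tasks may share a day — holds.
T must come after E — holds.
E conflicts with S — holds.
K is already locked to Tue — holds.
S can't be earlier than Wed — holds.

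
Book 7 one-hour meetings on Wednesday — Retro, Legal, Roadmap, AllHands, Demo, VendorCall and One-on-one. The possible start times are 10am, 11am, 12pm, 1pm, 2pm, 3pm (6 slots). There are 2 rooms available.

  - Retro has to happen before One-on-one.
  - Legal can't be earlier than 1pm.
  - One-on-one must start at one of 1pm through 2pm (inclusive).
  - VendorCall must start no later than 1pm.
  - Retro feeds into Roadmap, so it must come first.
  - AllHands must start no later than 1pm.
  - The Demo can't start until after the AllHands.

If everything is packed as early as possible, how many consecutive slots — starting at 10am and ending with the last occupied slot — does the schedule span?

4

The precedence chain requires at least 2 distinct slots.
With at most 2 per slot and 7 meetings, at least 4 slots are needed.
Legal can't be placed before 1pm — that is slot 4 counting from 10am — so the schedule must run through at least 4 slots.
4 works (last occupied slot: 1pm): for example One-on-one=1pm, VendorCall=12pm, Roadmap=11am, Legal=1pm, Demo=11am, AllHands=10am, Retro=10am.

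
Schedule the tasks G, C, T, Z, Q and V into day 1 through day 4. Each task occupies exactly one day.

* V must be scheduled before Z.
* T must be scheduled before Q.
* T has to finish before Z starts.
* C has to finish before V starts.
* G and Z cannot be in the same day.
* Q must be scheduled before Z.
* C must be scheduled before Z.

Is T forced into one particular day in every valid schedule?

No

T can be day 1 (e.g. Q -> day 2, Z -> day 3, C -> day 1, T -> day 1, G -> day 1, V -> day 2) or day 2 (e.g. G in day 1; Z in day 4; C in day 1; T in day 2; V in day 2; Q in day 3).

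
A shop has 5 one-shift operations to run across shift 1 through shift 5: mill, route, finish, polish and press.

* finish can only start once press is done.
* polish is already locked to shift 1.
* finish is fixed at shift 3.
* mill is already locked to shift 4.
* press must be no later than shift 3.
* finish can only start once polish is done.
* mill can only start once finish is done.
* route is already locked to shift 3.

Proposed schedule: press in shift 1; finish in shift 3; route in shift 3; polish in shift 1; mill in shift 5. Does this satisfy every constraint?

No. mill is already locked to shift 4 is not satisfied.

route is already locked to shift 3 — holds.
press must be no later than shift 3 — holds.
finish is fixed at shift 3 — holds.
finish can only start once polish is done — holds.
mill is already locked to shift 4 — violated.
mill can only start once finish is done — holds.
finish can only start once press is done — holds.
polish is already locked to shift 1 — holds.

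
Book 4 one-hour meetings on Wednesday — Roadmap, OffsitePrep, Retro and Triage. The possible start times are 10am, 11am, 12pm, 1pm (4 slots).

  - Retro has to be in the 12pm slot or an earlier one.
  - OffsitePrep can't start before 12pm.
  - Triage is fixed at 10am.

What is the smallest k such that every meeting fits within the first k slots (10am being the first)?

3

OffsitePrep can't be placed before 12pm — that is slot 3 counting from 10am — so the schedule must run through at least 3 slots.
3 works (last occupied slot: 12pm): for example OffsitePrep -> 12pm; Roadmap -> 10am; Retro -> 10am; Triage -> 10am.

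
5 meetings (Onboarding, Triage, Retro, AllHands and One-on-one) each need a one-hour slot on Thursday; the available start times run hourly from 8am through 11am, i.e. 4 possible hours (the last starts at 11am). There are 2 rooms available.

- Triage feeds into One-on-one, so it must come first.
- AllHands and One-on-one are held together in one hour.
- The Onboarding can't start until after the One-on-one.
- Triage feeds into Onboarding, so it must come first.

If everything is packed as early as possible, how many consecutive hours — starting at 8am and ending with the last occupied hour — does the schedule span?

3

The precedence chain requires at least 3 distinct hours.
With at most 2 per hour and 5 meetings, at least 3 hours are needed.
3 works (last occupied hour: 10am): for example AllHands=9am, One-on-one=9am, Onboarding=10am, Retro=8am, Triage=8am.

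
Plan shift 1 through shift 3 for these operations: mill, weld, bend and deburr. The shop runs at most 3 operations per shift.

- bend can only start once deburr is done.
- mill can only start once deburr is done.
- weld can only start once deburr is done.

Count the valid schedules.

9

Splitting on mill: it can be shift 2 (4), shift 3 (5). Listing each branch's schedules as (weld, bend, deburr) by shift number:
mill=shift 2: (2,2,1) (2,3,1) (3,2,1) (3,3,1) — 4.
mill=shift 3: (2,2,1) (2,3,1) (3,2,1) (3,3,1) (3,3,2) — 5.
Summing: 4 + 5 = 9.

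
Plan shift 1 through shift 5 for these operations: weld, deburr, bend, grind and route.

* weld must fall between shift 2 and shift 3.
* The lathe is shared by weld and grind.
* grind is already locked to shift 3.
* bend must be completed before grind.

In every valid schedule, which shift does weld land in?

shift 2

weld's window is shift 2–shift 3.
grind is fixed at shift 3, and weld can't share a shift with grind.
So weld must be shift 2.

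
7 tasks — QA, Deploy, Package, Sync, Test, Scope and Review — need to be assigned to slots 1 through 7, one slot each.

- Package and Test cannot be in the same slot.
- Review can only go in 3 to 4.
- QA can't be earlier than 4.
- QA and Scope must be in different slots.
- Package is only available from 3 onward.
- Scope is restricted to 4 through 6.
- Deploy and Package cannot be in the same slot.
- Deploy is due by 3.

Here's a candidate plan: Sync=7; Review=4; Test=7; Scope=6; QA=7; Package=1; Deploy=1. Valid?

No — it violates: Deploy and Package cannot be in the same slot

Package is only available from 3 onward — violated.
Deploy is due by 3 — holds.
Scope is restricted to 4 through 6 — holds.
Review can only go in 3 to 4 — holds.
QA and Scope must be in different slots — holds.
QA can't be earlier than 4 — holds.
Package and Test cannot be in the same slot — holds.
Deploy and Package cannot be in the same slot — violated.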